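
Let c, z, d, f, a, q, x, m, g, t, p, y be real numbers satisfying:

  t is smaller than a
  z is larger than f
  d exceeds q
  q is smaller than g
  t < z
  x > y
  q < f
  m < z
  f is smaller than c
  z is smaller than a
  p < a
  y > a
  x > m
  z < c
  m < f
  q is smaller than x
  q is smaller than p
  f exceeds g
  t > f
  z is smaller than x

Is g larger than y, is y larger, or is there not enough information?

g < f and f < t give g < t.
Then t < z extends the chain to z.
Then z < a extends the chain to a.
With a < y: g < f < t < z < a < y.
So y is larger.

y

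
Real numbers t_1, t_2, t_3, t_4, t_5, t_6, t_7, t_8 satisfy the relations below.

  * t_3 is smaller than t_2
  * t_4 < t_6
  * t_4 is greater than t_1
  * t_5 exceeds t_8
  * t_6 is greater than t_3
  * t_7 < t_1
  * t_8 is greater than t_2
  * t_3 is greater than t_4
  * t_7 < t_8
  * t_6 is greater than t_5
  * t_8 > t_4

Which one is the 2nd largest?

t_5

Piecing the relations together gives one ordering: t_7 < t_1 < t_4 < t_3 < t_2 < t_8 < t_5 < t_6.
Counting 2 from the largest end gives t_5.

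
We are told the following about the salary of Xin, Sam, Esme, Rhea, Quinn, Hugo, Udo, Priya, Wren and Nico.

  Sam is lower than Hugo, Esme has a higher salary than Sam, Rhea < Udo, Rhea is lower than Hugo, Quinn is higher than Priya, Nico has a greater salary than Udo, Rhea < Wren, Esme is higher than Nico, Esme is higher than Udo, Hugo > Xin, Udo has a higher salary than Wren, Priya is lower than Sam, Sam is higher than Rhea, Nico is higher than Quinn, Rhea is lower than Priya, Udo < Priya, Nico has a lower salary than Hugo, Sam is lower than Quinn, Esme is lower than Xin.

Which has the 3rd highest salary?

Esme

The consecutive relations fix a unique order: Rhea < Wren < Udo < Priya < Sam < Quinn < Nico < Esme < Xin < Hugo.
Counting 3 from the largest end gives Esme.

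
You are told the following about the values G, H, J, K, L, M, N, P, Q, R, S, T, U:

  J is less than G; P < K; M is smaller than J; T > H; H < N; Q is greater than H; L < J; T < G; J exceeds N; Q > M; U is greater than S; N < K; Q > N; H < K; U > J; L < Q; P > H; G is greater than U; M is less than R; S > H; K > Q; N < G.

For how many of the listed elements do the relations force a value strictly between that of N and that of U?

Chaining upward from N reaches: J, Q, G, K.
Chaining downward from U reaches: H, L, M, S, J.
Strictly between N and U are those in both lists: J — 1 element.

1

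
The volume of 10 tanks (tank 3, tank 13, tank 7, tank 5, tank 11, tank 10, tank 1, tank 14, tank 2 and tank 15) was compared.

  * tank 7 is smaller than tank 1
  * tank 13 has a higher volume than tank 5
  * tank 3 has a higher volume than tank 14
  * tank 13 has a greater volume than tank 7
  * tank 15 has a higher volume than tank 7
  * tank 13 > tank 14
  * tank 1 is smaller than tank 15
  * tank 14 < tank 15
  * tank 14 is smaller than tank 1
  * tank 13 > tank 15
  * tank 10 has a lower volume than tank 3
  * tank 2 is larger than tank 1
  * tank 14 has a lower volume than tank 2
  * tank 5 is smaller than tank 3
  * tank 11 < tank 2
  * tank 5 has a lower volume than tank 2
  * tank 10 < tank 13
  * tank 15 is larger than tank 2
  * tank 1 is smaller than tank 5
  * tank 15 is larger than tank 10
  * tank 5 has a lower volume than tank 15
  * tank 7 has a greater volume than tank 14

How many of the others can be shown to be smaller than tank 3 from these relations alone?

Directly below tank 3: tank 14, tank 10, tank 5.
One step further: tank 1 (4 so far).
One step further: tank 7 (5 so far).
No other element is forced below tank 3 by the given relations, so the count is 5.

5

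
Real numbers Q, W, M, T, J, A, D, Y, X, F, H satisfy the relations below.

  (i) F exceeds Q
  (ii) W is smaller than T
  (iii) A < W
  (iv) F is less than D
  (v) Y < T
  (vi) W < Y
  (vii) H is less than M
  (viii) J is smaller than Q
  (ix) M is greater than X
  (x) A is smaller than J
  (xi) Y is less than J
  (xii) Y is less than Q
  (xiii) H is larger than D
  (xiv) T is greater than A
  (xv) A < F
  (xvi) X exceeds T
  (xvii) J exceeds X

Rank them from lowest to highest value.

The consecutive links are each given: A < W; W < Y; Y < T; T < X; X < J; J < Q; Q < F; F < D; D < H; H < M.

A < W < Y < T < X < J < Q < F < D < H < M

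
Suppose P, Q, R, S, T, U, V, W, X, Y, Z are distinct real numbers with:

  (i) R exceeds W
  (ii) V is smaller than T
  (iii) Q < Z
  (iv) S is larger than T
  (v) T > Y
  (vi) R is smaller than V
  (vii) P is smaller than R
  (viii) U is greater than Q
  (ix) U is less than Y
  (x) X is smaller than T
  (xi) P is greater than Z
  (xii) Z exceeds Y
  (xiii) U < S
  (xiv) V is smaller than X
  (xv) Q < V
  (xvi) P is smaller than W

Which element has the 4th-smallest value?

Z

The consecutive relations fix a unique order: Q < U < Y < Z < P < W < R < V < X < T < S.
The 4th smallest is Z.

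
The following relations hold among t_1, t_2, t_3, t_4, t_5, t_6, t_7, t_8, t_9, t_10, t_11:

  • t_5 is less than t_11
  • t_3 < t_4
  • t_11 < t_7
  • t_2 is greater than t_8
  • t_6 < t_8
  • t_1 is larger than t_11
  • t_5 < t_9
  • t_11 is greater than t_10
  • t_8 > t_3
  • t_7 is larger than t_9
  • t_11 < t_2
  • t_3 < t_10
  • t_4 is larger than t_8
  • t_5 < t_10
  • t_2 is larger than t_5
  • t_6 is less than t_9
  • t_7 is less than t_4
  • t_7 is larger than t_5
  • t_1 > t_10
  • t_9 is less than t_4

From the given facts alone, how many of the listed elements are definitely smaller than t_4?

8

From t_4 the given relations immediately reach t_3, t_8, t_9, t_7.
From those, t_5, t_6, t_11 — 7 in total.
From those, t_10 — 8 in total.
Nothing else is reachable below t_4; 8 in all.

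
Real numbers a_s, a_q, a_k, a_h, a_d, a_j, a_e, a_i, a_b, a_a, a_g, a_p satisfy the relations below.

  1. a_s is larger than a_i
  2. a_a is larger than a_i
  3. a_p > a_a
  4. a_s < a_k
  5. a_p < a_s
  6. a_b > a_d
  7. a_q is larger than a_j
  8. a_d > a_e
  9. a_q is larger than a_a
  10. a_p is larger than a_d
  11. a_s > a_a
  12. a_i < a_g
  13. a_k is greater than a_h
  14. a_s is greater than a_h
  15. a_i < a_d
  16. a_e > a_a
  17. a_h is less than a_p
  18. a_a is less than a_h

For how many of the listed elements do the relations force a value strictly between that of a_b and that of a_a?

2

The relations place a_a below a_b. An element lies strictly between them when it is forced above a_a and also forced below a_b.
Above a_a: {a_h, a_e, a_d, a_p, a_s, a_k, a_q}. Below a_b: {a_i, a_e, a_d}.
Intersection: {a_e, a_d} — 2.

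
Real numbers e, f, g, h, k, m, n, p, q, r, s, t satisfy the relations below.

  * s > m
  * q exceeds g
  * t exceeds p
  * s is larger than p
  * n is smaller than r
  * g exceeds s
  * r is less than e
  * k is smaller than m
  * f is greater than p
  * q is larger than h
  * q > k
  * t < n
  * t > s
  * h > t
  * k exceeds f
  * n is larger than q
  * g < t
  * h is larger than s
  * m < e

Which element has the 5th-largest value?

h

Chaining the given pairs: p < f < k < m < s < g < t < h < q < n < r < e.
The 5th largest is h.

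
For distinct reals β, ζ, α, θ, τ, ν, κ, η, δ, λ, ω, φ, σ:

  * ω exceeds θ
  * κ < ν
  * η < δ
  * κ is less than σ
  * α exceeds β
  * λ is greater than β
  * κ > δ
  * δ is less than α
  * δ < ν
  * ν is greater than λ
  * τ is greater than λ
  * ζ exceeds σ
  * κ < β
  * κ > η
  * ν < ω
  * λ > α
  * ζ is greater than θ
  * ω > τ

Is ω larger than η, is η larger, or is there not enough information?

η < δ and δ < κ give η < κ.
Then κ < β extends the chain to β.
With β < α: η < δ < κ < β < α.
With α < λ: η < δ < κ < β < α < λ.
With λ < τ: η < δ < κ < β < α < λ < τ.
Then τ < ω extends the chain to ω.
So ω is larger.

ω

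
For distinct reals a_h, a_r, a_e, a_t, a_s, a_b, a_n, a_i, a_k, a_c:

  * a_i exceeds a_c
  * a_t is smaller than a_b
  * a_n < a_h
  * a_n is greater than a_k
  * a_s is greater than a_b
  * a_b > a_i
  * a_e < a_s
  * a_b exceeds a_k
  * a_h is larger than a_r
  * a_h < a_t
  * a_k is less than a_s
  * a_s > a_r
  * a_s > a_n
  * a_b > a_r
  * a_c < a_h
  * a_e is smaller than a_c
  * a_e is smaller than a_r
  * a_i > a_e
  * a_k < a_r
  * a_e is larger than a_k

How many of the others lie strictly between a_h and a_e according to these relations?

2

Chaining upward from a_e reaches: a_c, a_i, a_r, a_t, a_b, a_s.
Chaining downward from a_h reaches: a_k, a_c, a_n, a_r.
Strictly between a_e and a_h are those in both lists: a_c, a_r — 2 elements.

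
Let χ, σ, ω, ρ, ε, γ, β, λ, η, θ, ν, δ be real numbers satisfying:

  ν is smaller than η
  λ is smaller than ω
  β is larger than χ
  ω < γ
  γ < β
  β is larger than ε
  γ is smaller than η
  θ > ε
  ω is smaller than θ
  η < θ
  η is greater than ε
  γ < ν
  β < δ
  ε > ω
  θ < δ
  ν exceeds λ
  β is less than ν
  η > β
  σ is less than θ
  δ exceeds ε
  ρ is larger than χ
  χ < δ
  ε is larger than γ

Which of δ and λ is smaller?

Link the given pairs in sequence: λ < ω; ω < γ; γ < ε; ε < β; β < ν; ν < η; η < θ; θ < δ.
Chaining these gives λ < ω < γ < ε < β < ν < η < θ < δ.
So λ < δ; λ is the smaller of the two.

λ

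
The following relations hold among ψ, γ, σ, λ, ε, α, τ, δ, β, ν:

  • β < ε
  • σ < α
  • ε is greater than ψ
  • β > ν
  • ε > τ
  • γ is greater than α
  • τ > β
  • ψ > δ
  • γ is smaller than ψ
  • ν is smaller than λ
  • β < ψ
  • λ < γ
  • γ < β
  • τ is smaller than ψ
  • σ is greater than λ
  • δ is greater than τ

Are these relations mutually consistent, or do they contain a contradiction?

The single ordering ν < λ < σ < α < γ < β < τ < δ < ψ < ε satisfies every listed relation, so no contradiction arises.

consistent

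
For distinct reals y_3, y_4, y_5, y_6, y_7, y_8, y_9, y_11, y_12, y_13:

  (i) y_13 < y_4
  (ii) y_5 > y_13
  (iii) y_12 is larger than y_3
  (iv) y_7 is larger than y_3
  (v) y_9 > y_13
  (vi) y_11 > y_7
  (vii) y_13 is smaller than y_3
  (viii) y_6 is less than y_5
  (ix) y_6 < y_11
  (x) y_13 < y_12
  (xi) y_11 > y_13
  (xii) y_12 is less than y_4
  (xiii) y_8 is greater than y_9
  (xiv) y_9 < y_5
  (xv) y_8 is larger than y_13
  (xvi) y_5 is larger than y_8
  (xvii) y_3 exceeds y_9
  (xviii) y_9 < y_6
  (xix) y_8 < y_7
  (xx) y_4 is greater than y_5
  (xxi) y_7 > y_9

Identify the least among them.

y_13

y_9 is not least since y_13 < y_9; y_8 is not least since y_13 < y_8; y_6 is not least since y_9 < y_6; y_5 is not least since y_6 < y_5; y_3 is not least since y_13 < y_3; y_12 is not least since y_3 < y_12; y_7 is not least since y_3 < y_7; y_4 is not least since y_13 < y_4; y_11 is not least since y_6 < y_11.
Only y_13 has nothing below it, so y_13 is the least.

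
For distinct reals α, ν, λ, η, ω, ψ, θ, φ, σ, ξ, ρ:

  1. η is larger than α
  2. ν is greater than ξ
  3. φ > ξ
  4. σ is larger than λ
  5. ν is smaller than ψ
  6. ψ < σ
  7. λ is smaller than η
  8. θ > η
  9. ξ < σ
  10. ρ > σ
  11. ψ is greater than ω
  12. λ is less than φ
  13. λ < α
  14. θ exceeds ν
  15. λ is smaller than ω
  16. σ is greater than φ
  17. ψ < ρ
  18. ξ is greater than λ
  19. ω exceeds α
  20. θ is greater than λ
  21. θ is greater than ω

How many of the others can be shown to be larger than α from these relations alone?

The elements the relations force above α are η, ω, ψ, σ, θ, ρ — no chain reaches any other.
That is 6.

6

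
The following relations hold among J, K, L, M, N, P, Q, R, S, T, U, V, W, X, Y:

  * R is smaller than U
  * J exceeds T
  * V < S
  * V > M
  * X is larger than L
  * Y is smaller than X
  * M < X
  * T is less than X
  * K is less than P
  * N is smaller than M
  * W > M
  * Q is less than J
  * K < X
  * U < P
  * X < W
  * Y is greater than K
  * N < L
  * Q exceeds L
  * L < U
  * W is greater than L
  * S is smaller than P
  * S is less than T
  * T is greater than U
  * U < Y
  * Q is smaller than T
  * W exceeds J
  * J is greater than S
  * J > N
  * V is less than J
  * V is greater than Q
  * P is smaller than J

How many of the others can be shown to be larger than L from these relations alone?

10

From L the given relations immediately reach Q, U, X, W.
From those, V, Y, T, P, J — 9 in total.
From those, S — 10 in total.
No other element is forced above L by the given relations, so the count is 10.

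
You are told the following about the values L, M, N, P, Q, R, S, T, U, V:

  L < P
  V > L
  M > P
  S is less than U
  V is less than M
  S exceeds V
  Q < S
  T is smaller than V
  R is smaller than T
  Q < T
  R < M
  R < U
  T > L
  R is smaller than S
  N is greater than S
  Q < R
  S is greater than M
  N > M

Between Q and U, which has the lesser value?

Q

Chaining the given relations: Q < R < T < V < M < S < U.
So Q < U; Q is the smaller of the two.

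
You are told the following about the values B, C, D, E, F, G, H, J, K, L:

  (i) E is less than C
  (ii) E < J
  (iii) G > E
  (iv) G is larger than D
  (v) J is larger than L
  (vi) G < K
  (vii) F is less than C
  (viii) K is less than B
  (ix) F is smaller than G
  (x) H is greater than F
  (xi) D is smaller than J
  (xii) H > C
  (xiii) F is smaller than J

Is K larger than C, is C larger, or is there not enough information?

Following every chain through K: above K we get B; below K we get E, F, D, G.
C is not reached, and no chain runs the other way from C to K.
So the given relations leave the order of K and C undetermined.

undetermined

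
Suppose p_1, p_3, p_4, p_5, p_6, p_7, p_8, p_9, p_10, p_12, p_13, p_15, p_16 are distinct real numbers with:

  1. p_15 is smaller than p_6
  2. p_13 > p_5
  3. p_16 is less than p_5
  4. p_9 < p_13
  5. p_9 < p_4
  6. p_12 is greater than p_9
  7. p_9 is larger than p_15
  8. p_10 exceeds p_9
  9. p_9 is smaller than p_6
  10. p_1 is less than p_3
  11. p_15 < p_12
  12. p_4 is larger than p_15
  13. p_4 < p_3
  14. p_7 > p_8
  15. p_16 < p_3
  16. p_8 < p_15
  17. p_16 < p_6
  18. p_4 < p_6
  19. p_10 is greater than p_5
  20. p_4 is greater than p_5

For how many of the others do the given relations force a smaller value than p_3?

Directly below p_3: p_16, p_1, p_4.
One step further: p_15, p_9, p_5 (6 so far).
One step further: p_8 (7 so far).
No other element is forced below p_3 by the given relations, so the count is 7.

7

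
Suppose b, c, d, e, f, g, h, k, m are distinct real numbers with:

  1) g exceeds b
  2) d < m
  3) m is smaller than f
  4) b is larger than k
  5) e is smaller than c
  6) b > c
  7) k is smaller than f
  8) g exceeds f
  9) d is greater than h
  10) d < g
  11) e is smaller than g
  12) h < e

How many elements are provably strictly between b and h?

The relations place h below b. An element lies strictly between them when it is forced above h and also forced below b.
Above h: {e, d, c, m, f, g}. Below b: {k, e, c}.
Intersection: {e, c} — 2.

2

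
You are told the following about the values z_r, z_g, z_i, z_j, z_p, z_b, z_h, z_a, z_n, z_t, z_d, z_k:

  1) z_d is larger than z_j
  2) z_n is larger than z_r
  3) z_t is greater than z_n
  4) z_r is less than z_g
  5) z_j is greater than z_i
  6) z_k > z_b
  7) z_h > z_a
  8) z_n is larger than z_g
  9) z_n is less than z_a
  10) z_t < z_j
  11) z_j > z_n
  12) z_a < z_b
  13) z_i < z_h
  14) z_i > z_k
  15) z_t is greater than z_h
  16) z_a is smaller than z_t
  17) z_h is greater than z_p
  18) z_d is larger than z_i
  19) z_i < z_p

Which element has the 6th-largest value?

z_i

The consecutive relations fix a unique order: z_r < z_g < z_n < z_a < z_b < z_k < z_i < z_p < z_h < z_t < z_j < z_d.
The 6th largest is z_i.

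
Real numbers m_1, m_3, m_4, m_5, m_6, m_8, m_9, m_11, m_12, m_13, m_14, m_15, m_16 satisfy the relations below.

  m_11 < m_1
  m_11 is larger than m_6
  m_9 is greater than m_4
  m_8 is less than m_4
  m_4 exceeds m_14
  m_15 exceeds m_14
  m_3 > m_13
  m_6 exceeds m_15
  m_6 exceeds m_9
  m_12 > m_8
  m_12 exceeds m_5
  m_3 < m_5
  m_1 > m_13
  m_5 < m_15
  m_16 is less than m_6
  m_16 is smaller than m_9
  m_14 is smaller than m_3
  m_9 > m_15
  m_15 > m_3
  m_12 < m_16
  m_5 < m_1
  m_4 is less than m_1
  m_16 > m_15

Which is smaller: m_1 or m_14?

Following the relations from m_14: m_14 < m_3 < m_5 < m_15 < m_16 < m_9 < m_6 < m_11 < m_1.
So m_14 < m_1; m_14 is the smaller of the two.

m_14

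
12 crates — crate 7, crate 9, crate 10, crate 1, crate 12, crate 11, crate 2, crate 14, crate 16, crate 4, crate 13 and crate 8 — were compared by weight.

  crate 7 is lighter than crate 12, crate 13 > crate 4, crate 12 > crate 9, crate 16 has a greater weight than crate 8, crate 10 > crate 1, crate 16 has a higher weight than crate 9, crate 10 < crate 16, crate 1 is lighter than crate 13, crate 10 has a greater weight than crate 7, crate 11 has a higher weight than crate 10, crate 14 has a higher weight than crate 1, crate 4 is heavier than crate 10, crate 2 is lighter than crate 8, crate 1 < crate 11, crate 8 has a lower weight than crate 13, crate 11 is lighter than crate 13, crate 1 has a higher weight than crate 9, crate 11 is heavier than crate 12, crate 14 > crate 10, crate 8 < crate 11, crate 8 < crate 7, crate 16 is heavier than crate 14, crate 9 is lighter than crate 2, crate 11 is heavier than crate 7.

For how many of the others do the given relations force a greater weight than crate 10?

The elements the relations force above crate 10 are crate 14, crate 16, crate 11, crate 4, crate 13 — no chain reaches any other.
That is 5.

5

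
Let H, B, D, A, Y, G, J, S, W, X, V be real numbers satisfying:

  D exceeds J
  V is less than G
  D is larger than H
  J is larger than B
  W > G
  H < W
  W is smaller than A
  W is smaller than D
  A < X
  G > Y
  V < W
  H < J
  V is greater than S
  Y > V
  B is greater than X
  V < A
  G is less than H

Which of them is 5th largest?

A

Piecing the relations together gives one ordering: S < V < Y < G < H < W < A < X < B < J < D.
Counting 5 from the largest end gives A.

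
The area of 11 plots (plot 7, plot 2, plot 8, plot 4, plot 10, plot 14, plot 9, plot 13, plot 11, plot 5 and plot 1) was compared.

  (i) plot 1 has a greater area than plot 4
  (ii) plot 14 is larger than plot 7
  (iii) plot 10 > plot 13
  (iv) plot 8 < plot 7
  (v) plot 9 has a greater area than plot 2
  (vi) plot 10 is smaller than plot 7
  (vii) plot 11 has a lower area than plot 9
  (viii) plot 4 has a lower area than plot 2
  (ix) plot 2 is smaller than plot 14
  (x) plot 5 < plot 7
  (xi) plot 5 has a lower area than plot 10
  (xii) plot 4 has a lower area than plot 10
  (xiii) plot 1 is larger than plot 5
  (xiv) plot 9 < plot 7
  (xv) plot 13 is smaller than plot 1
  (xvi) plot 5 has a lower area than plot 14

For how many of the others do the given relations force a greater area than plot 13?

The elements the relations force above plot 13 are plot 10, plot 1, plot 7, plot 14 — no chain reaches any other.
That is 4.

4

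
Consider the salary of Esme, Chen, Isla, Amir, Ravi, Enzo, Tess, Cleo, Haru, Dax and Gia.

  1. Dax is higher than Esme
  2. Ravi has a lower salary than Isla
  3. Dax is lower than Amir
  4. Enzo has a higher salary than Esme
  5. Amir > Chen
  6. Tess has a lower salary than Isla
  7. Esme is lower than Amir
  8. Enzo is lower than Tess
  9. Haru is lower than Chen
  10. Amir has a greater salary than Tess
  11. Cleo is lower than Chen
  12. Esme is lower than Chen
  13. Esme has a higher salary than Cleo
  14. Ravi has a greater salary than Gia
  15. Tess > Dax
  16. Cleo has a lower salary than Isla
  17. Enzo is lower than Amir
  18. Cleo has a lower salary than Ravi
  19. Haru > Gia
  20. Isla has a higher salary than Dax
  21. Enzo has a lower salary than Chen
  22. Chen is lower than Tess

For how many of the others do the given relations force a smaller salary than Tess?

Directly below Tess: Dax, Enzo, Chen.
One step further: Cleo, Haru, Esme (6 so far).
One step further: Gia (7 so far).
Nothing else is reachable below Tess; 7 in all.

7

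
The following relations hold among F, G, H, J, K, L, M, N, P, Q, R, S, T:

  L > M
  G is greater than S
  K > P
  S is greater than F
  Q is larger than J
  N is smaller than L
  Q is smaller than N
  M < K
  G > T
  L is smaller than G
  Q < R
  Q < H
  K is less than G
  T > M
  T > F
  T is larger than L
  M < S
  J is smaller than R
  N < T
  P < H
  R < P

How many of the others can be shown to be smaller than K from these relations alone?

5

From K the given relations immediately reach M, P.
From those, R — 3 in total.
From those, J, Q — 5 in total.
No other element is forced below K by the given relations, so the count is 5.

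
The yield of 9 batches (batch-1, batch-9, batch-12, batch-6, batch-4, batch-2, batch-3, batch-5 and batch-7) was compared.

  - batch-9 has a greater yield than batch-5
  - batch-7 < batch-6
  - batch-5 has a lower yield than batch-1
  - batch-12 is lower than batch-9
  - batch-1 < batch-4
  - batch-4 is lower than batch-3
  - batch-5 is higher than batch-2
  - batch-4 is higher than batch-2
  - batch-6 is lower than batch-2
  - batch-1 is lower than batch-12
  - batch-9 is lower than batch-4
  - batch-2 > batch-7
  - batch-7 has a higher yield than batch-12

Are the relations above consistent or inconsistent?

We have batch-12 < batch-7 stated directly, yet also batch-7 < batch-6 < batch-2 < batch-5 < batch-1 < batch-12 by chaining the others — so batch-7 < batch-12. Contradiction.

inconsistent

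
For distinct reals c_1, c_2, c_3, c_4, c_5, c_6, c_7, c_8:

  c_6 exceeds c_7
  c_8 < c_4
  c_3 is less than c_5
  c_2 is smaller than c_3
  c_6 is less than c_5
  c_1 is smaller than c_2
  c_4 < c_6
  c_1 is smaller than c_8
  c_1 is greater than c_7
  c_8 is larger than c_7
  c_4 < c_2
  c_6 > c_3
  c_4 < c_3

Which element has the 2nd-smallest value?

Chaining the given pairs: c_7 < c_1 < c_8 < c_4 < c_2 < c_3 < c_6 < c_5.
The 2nd smallest is c_1.

c_1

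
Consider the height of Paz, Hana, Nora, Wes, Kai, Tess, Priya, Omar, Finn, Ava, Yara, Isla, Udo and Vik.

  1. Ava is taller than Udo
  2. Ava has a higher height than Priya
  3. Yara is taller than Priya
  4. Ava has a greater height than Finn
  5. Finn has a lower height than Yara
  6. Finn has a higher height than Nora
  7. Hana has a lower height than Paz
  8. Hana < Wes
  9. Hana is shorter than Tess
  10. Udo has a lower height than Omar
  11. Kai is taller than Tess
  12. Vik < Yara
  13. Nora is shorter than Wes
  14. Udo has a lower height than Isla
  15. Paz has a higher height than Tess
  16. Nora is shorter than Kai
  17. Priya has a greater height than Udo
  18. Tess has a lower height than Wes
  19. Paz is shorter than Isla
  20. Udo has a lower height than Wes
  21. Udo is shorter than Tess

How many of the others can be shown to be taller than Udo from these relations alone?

9

Directly above Udo: Priya, Tess, Wes, Omar, Ava, Isla.
One step further: Paz, Kai, Yara (9 so far).
No other element is forced above Udo by the given relations, so the count is 9.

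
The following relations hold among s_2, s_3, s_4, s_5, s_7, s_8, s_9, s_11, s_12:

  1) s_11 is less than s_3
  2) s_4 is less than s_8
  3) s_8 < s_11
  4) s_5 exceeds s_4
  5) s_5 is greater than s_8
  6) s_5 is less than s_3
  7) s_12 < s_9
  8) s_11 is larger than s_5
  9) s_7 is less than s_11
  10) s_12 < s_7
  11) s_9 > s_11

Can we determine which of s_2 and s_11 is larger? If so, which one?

Following every chain through s_11: above s_11 we get s_9, s_3; below s_11 we get s_4, s_8, s_5, s_12, s_7.
s_2 is not reached, and no chain runs the other way from s_2 to s_11.
So the given relations leave the order of s_11 and s_2 undetermined.

undetermined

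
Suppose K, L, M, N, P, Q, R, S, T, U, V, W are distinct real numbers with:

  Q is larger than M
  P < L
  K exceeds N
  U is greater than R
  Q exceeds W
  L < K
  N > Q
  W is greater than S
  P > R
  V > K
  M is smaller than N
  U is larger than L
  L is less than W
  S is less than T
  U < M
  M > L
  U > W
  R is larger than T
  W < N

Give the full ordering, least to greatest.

The consecutive links are each given: S < T; T < R; R < P; P < L; L < W; W < U; U < M; M < Q; Q < N; N < K; K < V.

S < T < R < P < L < W < U < M < Q < N < K < V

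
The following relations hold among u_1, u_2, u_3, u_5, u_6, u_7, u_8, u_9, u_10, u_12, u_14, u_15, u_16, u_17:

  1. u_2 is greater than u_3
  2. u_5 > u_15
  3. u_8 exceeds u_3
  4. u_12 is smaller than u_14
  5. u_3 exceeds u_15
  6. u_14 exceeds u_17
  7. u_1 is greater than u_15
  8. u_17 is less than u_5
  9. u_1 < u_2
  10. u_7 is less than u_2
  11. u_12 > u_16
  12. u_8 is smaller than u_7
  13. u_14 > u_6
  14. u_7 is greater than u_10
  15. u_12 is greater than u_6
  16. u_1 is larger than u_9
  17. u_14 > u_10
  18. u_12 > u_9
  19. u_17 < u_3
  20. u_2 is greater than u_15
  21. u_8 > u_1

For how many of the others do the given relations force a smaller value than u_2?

8

From u_2 the given relations immediately reach u_15, u_3, u_1, u_7.
From those, u_17, u_10, u_9, u_8 — 8 in total.
Nothing else is reachable below u_2; 8 in all.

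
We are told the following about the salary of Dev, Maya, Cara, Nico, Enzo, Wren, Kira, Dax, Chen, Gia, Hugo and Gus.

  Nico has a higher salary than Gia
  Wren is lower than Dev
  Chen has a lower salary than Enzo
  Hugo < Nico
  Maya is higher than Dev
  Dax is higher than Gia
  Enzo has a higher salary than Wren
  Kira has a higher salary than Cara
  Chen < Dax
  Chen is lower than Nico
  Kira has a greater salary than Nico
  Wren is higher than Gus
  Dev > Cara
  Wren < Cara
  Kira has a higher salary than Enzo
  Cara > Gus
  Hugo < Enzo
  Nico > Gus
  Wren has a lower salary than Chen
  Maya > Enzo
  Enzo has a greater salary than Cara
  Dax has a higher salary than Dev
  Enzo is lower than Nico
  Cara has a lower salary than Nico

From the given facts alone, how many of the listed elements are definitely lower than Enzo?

Directly below Enzo: Hugo, Wren, Chen, Cara.
One step further: Gus (5 so far).
No other element is forced below Enzo by the given relations, so the count is 5.

5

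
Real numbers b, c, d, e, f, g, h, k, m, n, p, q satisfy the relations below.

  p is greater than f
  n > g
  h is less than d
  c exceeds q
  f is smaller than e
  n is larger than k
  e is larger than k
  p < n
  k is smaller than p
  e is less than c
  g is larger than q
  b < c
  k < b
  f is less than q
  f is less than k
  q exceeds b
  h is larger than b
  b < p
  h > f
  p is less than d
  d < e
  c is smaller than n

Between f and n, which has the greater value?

Link the given pairs in sequence: f < k; k < b; b < h; h < d; d < e; e < c; c < n.
Chaining these gives f < k < b < h < d < e < c < n.
So f < n; n is the larger of the two.

n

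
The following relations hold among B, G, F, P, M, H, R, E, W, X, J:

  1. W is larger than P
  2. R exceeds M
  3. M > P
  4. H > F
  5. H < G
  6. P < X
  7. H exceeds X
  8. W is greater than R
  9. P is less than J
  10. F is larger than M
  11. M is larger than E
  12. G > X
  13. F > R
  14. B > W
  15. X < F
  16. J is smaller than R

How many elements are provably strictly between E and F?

The relations place E below F. An element lies strictly between them when it is forced above E and also forced below F.
Above E: {M, R, W, B, H, G}. Below F: {P, X, J, M, R}.
Intersection: {M, R} — 2.

2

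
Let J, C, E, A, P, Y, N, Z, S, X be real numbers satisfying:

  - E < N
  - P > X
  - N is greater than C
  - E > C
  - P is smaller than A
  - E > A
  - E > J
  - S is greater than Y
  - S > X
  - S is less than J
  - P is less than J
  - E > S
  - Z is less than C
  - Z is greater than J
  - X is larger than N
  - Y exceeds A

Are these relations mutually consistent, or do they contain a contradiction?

We have N < X stated directly, yet also X < P < A < Y < S < J < Z < C < E < N by chaining the others — so X < N. Contradiction.

inconsistent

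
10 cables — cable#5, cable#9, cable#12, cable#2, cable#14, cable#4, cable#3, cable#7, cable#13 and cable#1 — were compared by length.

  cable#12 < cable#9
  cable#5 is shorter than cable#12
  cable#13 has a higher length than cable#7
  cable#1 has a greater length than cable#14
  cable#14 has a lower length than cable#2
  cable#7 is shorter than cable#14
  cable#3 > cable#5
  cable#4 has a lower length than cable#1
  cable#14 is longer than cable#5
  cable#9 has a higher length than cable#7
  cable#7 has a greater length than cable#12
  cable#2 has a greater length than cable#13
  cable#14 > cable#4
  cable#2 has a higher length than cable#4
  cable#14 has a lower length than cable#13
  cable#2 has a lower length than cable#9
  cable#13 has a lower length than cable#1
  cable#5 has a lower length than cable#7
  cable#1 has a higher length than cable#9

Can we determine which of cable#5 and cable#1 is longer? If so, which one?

The relevant relations are cable#5 < cable#12; cable#12 < cable#7; cable#7 < cable#13; cable#13 < cable#2; cable#2 < cable#9; cable#9 < cable#1.
Chaining these gives cable#5 < cable#12 < cable#7 < cable#13 < cable#2 < cable#9 < cable#1.
So cable#1 is longer.

cable#1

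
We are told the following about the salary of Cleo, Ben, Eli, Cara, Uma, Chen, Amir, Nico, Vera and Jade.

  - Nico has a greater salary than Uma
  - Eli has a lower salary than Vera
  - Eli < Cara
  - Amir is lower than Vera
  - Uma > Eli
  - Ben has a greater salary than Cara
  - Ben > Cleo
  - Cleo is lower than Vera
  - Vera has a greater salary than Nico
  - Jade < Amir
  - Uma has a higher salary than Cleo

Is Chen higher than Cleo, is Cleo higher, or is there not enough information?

undetermined

Following every chain through Cleo: above Cleo we get Uma, Ben, Nico, Vera.
Chen is not reached, and no chain runs the other way from Chen to Cleo.
So the given relations leave the order of Cleo and Chen undetermined.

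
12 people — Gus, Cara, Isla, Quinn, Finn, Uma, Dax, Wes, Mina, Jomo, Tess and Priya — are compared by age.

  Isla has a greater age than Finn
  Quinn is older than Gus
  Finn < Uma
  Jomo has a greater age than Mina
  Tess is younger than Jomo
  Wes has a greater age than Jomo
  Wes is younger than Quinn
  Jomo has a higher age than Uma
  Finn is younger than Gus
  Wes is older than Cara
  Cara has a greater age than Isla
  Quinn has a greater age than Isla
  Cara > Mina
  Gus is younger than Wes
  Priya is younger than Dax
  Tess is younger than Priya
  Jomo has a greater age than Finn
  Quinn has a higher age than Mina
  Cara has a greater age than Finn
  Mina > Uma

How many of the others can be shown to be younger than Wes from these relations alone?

The elements the relations force below Wes are Finn, Gus, Tess, Uma, Mina, Jomo, Isla, Cara — no chain reaches any other.
That is 8.

8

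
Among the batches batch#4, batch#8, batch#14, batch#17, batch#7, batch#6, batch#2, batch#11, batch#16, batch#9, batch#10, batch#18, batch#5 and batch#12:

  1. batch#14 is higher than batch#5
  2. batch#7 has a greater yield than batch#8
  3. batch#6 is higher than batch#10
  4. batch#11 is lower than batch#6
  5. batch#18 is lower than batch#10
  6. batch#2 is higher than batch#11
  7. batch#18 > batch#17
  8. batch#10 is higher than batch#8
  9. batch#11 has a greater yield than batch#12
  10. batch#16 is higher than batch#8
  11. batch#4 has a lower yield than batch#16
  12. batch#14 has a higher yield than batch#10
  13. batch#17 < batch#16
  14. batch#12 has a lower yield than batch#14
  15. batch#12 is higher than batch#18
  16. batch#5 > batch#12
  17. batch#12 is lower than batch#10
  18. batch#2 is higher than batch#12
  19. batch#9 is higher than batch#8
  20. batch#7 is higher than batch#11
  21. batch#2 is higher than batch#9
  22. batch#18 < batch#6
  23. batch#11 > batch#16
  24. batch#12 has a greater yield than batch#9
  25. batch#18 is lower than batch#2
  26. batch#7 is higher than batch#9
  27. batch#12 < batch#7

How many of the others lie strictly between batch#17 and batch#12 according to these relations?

1

Chaining upward from batch#17 reaches: batch#18, batch#16, batch#5, batch#10, batch#11, batch#6, batch#2, batch#14, batch#7.
Chaining downward from batch#12 reaches: batch#8, batch#18, batch#9.
Strictly between batch#17 and batch#12 are those in both lists: batch#18 — 1 element.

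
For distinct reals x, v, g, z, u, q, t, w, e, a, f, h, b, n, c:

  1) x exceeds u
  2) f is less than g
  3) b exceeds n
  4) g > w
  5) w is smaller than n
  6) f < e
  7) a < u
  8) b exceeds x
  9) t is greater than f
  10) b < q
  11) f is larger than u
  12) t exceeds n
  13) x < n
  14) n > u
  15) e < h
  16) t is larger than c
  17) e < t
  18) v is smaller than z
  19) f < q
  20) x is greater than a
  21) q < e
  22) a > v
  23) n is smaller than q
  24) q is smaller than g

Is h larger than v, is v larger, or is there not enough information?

h

v < a and a < u give v < u.
With u < x: v < a < u < x.
Then x < n extends the chain to n.
Then n < b extends the chain to b.
Then b < q extends the chain to q.
Then q < e extends the chain to e.
Then e < h extends the chain to h.
So h is larger.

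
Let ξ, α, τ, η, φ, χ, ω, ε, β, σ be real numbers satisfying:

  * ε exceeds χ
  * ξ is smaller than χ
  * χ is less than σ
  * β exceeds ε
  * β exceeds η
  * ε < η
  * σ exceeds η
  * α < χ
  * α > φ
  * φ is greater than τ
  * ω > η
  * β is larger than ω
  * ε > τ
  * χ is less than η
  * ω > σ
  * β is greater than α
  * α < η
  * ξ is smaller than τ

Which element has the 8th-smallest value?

Piecing the relations together gives one ordering: ξ < τ < φ < α < χ < ε < η < σ < ω < β.
Counting 8 from the smallest end gives σ.

σ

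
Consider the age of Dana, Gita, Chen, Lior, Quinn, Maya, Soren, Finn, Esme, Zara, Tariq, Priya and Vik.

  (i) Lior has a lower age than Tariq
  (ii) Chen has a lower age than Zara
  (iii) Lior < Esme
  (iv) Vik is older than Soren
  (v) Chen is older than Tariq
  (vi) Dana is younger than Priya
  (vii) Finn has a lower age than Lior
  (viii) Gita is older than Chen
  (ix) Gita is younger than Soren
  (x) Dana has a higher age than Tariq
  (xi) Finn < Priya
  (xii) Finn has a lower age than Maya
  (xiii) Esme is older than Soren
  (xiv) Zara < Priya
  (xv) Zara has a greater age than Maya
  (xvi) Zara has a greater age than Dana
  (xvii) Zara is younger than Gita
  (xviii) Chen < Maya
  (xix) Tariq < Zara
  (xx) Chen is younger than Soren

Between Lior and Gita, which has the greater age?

The relevant relations are Lior < Tariq; Tariq < Chen; Chen < Maya; Maya < Zara; Zara < Gita.
Together: Lior < Tariq < Chen < Maya < Zara < Gita.
So Lior < Gita; Gita is the older of the two.

Gita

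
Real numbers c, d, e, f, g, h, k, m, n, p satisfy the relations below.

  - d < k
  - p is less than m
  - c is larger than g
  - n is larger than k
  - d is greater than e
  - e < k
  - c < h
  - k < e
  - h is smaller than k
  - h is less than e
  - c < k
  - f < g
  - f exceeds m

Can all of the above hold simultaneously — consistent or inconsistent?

inconsistent

We have k < e stated directly, yet also e < d < k by chaining the others — so e < k. Contradiction.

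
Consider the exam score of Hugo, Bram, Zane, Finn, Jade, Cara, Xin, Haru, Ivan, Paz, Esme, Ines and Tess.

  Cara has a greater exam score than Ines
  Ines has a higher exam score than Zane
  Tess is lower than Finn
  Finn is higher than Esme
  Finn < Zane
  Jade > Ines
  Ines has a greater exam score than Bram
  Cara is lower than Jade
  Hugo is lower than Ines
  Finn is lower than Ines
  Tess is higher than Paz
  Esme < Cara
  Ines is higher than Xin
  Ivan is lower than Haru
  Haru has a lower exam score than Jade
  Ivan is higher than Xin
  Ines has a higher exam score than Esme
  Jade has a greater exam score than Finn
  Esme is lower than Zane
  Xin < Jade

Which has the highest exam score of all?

Jade

Paz is not greatest since Paz < Tess; Xin is not greatest since Xin < Ivan; Tess is not greatest since Tess < Finn; Esme is not greatest since Esme < Finn; Finn is not greatest since Finn < Ines; Hugo is not greatest since Hugo < Ines; Ivan is not greatest since Ivan < Haru; Zane is not greatest since Zane < Ines; Bram is not greatest since Bram < Ines; Ines is not greatest since Ines < Cara; Haru is not greatest since Haru < Jade; Cara is not greatest since Cara < Jade.
Only Jade has nothing above it, so Jade is the highest exam score.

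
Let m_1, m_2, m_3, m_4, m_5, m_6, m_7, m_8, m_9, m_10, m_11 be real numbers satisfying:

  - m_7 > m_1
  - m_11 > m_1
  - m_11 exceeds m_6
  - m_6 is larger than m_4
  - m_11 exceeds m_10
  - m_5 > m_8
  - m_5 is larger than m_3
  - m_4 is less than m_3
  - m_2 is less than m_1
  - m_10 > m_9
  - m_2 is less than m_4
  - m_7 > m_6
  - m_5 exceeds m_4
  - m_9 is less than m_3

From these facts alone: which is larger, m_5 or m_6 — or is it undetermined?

Following every chain through m_6: above m_6 we get m_7, m_11; below m_6 we get m_2, m_4.
m_5 is not reached, and no chain runs the other way from m_5 to m_6.
So the given relations leave the order of m_6 and m_5 undetermined.

undetermined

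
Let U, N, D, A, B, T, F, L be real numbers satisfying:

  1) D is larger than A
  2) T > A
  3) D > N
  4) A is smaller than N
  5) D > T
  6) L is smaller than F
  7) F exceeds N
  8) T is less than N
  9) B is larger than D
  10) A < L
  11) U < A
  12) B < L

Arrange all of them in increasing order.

U < A < T < N < D < B < L < F

Nothing is placed below U, so it is least; from there U < A; A < T; T < N; N < D; D < B; B < L; L < F, each given directly.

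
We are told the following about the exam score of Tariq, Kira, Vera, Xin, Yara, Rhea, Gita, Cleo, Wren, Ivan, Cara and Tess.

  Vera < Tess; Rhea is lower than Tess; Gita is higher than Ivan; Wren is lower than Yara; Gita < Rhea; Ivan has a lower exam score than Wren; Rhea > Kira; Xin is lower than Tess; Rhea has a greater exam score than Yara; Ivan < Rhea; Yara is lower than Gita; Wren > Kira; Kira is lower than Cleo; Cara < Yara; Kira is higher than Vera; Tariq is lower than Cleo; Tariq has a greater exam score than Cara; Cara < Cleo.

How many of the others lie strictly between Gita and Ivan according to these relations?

2

The relations place Ivan below Gita. An element lies strictly between them when it is forced above Ivan and also forced below Gita.
Above Ivan: {Wren, Yara, Rhea, Tess}. Below Gita: {Cara, Vera, Kira, Wren, Yara}.
Intersection: {Wren, Yara} — 2.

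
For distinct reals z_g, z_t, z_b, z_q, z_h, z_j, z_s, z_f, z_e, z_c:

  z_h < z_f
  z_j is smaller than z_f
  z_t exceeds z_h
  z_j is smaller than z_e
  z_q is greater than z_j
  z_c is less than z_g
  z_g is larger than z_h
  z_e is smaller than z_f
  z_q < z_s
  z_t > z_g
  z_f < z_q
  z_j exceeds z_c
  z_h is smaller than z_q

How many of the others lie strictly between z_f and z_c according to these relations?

2

The relations place z_c below z_f. An element lies strictly between them when it is forced above z_c and also forced below z_f.
Above z_c: {z_j, z_e, z_g, z_t, z_q, z_s}. Below z_f: {z_h, z_j, z_e}.
Intersection: {z_j, z_e} — 2.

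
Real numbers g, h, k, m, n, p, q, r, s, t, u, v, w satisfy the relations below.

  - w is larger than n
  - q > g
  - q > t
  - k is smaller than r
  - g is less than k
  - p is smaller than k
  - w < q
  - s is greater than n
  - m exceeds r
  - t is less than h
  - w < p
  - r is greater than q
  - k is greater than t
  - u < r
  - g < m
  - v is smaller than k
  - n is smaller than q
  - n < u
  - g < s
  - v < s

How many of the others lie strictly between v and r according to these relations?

Chaining upward from v reaches: s, k, m.
Chaining downward from r reaches: n, w, g, p, t, u, q, k.
Strictly between v and r are those in both lists: k — 1 element.

1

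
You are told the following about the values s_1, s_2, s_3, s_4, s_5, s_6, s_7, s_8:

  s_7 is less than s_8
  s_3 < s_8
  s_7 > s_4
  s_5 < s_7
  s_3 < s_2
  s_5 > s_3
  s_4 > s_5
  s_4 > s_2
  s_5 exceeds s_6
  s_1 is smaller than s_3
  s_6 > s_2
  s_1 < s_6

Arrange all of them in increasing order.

The consecutive links are each given: s_1 < s_3; s_3 < s_2; s_2 < s_6; s_6 < s_5; s_5 < s_4; s_4 < s_7; s_7 < s_8.

s_1 < s_3 < s_2 < s_6 < s_5 < s_4 < s_7 < s_8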